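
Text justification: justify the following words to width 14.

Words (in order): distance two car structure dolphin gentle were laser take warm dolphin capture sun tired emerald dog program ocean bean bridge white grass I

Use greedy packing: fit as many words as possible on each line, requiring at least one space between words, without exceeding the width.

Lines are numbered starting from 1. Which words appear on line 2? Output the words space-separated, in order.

Answer: car structure

Derivation:
Line 1: ['distance', 'two'] (min_width=12, slack=2)
Line 2: ['car', 'structure'] (min_width=13, slack=1)
Line 3: ['dolphin', 'gentle'] (min_width=14, slack=0)
Line 4: ['were', 'laser'] (min_width=10, slack=4)
Line 5: ['take', 'warm'] (min_width=9, slack=5)
Line 6: ['dolphin'] (min_width=7, slack=7)
Line 7: ['capture', 'sun'] (min_width=11, slack=3)
Line 8: ['tired', 'emerald'] (min_width=13, slack=1)
Line 9: ['dog', 'program'] (min_width=11, slack=3)
Line 10: ['ocean', 'bean'] (min_width=10, slack=4)
Line 11: ['bridge', 'white'] (min_width=12, slack=2)
Line 12: ['grass', 'I'] (min_width=7, slack=7)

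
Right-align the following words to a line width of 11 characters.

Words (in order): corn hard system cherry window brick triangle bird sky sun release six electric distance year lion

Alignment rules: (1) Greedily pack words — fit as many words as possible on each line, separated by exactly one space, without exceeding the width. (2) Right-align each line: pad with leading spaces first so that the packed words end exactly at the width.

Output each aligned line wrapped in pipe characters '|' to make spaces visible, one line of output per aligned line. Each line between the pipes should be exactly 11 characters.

Answer: |  corn hard|
|     system|
|     cherry|
|     window|
|      brick|
|   triangle|
|   bird sky|
|sun release|
|        six|
|   electric|
|   distance|
|  year lion|

Derivation:
Line 1: ['corn', 'hard'] (min_width=9, slack=2)
Line 2: ['system'] (min_width=6, slack=5)
Line 3: ['cherry'] (min_width=6, slack=5)
Line 4: ['window'] (min_width=6, slack=5)
Line 5: ['brick'] (min_width=5, slack=6)
Line 6: ['triangle'] (min_width=8, slack=3)
Line 7: ['bird', 'sky'] (min_width=8, slack=3)
Line 8: ['sun', 'release'] (min_width=11, slack=0)
Line 9: ['six'] (min_width=3, slack=8)
Line 10: ['electric'] (min_width=8, slack=3)
Line 11: ['distance'] (min_width=8, slack=3)
Line 12: ['year', 'lion'] (min_width=9, slack=2)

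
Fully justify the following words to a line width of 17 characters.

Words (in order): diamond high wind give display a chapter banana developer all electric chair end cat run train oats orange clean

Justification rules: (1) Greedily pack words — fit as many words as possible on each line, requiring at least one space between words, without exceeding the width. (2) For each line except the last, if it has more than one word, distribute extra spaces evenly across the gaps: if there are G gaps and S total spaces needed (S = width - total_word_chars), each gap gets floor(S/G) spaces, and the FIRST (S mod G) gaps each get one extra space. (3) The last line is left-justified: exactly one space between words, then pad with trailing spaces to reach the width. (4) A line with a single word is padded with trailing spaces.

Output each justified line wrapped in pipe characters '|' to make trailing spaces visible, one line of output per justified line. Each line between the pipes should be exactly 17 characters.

Line 1: ['diamond', 'high', 'wind'] (min_width=17, slack=0)
Line 2: ['give', 'display', 'a'] (min_width=14, slack=3)
Line 3: ['chapter', 'banana'] (min_width=14, slack=3)
Line 4: ['developer', 'all'] (min_width=13, slack=4)
Line 5: ['electric', 'chair'] (min_width=14, slack=3)
Line 6: ['end', 'cat', 'run', 'train'] (min_width=17, slack=0)
Line 7: ['oats', 'orange', 'clean'] (min_width=17, slack=0)

Answer: |diamond high wind|
|give   display  a|
|chapter    banana|
|developer     all|
|electric    chair|
|end cat run train|
|oats orange clean|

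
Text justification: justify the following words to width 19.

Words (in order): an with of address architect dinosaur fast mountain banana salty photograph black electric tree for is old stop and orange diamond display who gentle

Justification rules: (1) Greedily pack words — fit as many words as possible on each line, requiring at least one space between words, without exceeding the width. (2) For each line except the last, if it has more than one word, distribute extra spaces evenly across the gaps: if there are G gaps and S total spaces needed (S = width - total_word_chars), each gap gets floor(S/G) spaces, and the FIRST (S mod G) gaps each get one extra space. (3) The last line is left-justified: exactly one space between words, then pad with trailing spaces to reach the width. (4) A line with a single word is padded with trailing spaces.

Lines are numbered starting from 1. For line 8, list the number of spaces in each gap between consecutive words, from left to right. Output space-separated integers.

Answer: 6

Derivation:
Line 1: ['an', 'with', 'of', 'address'] (min_width=18, slack=1)
Line 2: ['architect', 'dinosaur'] (min_width=18, slack=1)
Line 3: ['fast', 'mountain'] (min_width=13, slack=6)
Line 4: ['banana', 'salty'] (min_width=12, slack=7)
Line 5: ['photograph', 'black'] (min_width=16, slack=3)
Line 6: ['electric', 'tree', 'for'] (min_width=17, slack=2)
Line 7: ['is', 'old', 'stop', 'and'] (min_width=15, slack=4)
Line 8: ['orange', 'diamond'] (min_width=14, slack=5)
Line 9: ['display', 'who', 'gentle'] (min_width=18, slack=1)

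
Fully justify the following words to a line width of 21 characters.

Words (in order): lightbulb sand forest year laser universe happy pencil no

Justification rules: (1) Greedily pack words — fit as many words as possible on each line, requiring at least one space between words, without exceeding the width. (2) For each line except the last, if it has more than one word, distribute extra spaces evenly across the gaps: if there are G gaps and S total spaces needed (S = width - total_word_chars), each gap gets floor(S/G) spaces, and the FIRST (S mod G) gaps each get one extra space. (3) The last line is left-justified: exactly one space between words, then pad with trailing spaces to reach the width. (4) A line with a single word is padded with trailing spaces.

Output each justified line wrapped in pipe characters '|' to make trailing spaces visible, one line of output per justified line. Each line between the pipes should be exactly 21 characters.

Answer: |lightbulb sand forest|
|year  laser  universe|
|happy pencil no      |

Derivation:
Line 1: ['lightbulb', 'sand', 'forest'] (min_width=21, slack=0)
Line 2: ['year', 'laser', 'universe'] (min_width=19, slack=2)
Line 3: ['happy', 'pencil', 'no'] (min_width=15, slack=6)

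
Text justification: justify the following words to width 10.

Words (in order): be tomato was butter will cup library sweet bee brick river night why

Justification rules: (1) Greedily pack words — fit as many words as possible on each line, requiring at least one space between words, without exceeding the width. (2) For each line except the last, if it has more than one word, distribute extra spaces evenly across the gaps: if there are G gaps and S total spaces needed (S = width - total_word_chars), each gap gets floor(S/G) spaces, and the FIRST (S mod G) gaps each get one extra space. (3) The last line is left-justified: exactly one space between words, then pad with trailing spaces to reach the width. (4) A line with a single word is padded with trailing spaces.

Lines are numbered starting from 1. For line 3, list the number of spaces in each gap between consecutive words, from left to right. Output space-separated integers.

Answer: 3

Derivation:
Line 1: ['be', 'tomato'] (min_width=9, slack=1)
Line 2: ['was', 'butter'] (min_width=10, slack=0)
Line 3: ['will', 'cup'] (min_width=8, slack=2)
Line 4: ['library'] (min_width=7, slack=3)
Line 5: ['sweet', 'bee'] (min_width=9, slack=1)
Line 6: ['brick'] (min_width=5, slack=5)
Line 7: ['river'] (min_width=5, slack=5)
Line 8: ['night', 'why'] (min_width=9, slack=1)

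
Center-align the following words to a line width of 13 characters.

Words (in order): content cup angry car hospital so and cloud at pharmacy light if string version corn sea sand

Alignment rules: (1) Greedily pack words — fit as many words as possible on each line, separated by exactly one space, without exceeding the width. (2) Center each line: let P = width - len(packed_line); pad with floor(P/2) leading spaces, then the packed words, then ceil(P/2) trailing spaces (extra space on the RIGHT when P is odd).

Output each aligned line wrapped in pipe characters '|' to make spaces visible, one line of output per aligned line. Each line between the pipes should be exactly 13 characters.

Answer: | content cup |
|  angry car  |
| hospital so |
|and cloud at |
|  pharmacy   |
|  light if   |
|   string    |
|version corn |
|  sea sand   |

Derivation:
Line 1: ['content', 'cup'] (min_width=11, slack=2)
Line 2: ['angry', 'car'] (min_width=9, slack=4)
Line 3: ['hospital', 'so'] (min_width=11, slack=2)
Line 4: ['and', 'cloud', 'at'] (min_width=12, slack=1)
Line 5: ['pharmacy'] (min_width=8, slack=5)
Line 6: ['light', 'if'] (min_width=8, slack=5)
Line 7: ['string'] (min_width=6, slack=7)
Line 8: ['version', 'corn'] (min_width=12, slack=1)
Line 9: ['sea', 'sand'] (min_width=8, slack=5)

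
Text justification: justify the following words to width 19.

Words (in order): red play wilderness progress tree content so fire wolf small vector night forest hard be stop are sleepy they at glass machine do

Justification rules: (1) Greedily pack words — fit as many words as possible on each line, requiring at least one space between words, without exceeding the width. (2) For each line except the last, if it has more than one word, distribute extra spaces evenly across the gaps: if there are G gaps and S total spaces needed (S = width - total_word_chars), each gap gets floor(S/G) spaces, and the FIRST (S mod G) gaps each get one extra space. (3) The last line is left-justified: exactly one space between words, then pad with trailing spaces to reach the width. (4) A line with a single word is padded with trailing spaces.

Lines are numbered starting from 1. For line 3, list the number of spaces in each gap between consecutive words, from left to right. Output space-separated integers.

Answer: 3 3

Derivation:
Line 1: ['red', 'play', 'wilderness'] (min_width=19, slack=0)
Line 2: ['progress', 'tree'] (min_width=13, slack=6)
Line 3: ['content', 'so', 'fire'] (min_width=15, slack=4)
Line 4: ['wolf', 'small', 'vector'] (min_width=17, slack=2)
Line 5: ['night', 'forest', 'hard'] (min_width=17, slack=2)
Line 6: ['be', 'stop', 'are', 'sleepy'] (min_width=18, slack=1)
Line 7: ['they', 'at', 'glass'] (min_width=13, slack=6)
Line 8: ['machine', 'do'] (min_width=10, slack=9)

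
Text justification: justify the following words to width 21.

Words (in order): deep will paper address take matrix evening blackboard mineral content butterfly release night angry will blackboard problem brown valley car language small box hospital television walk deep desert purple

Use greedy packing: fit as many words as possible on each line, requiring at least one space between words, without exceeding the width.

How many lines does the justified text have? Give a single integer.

Answer: 12

Derivation:
Line 1: ['deep', 'will', 'paper'] (min_width=15, slack=6)
Line 2: ['address', 'take', 'matrix'] (min_width=19, slack=2)
Line 3: ['evening', 'blackboard'] (min_width=18, slack=3)
Line 4: ['mineral', 'content'] (min_width=15, slack=6)
Line 5: ['butterfly', 'release'] (min_width=17, slack=4)
Line 6: ['night', 'angry', 'will'] (min_width=16, slack=5)
Line 7: ['blackboard', 'problem'] (min_width=18, slack=3)
Line 8: ['brown', 'valley', 'car'] (min_width=16, slack=5)
Line 9: ['language', 'small', 'box'] (min_width=18, slack=3)
Line 10: ['hospital', 'television'] (min_width=19, slack=2)
Line 11: ['walk', 'deep', 'desert'] (min_width=16, slack=5)
Line 12: ['purple'] (min_width=6, slack=15)
Total lines: 12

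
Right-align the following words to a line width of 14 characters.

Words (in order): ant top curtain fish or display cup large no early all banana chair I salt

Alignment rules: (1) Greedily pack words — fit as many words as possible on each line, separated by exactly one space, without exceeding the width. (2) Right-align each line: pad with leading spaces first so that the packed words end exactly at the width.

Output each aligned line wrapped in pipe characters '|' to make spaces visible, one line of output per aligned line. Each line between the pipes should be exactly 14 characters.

Line 1: ['ant', 'top'] (min_width=7, slack=7)
Line 2: ['curtain', 'fish'] (min_width=12, slack=2)
Line 3: ['or', 'display', 'cup'] (min_width=14, slack=0)
Line 4: ['large', 'no', 'early'] (min_width=14, slack=0)
Line 5: ['all', 'banana'] (min_width=10, slack=4)
Line 6: ['chair', 'I', 'salt'] (min_width=12, slack=2)

Answer: |       ant top|
|  curtain fish|
|or display cup|
|large no early|
|    all banana|
|  chair I salt|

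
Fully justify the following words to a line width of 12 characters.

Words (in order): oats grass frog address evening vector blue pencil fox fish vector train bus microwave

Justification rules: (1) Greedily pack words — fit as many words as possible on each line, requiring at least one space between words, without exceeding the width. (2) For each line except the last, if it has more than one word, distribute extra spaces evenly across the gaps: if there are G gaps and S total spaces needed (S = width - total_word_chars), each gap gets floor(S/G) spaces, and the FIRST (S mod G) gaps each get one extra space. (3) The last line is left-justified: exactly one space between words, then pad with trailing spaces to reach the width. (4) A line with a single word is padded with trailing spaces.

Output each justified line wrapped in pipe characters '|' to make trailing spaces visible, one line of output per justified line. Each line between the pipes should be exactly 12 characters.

Line 1: ['oats', 'grass'] (min_width=10, slack=2)
Line 2: ['frog', 'address'] (min_width=12, slack=0)
Line 3: ['evening'] (min_width=7, slack=5)
Line 4: ['vector', 'blue'] (min_width=11, slack=1)
Line 5: ['pencil', 'fox'] (min_width=10, slack=2)
Line 6: ['fish', 'vector'] (min_width=11, slack=1)
Line 7: ['train', 'bus'] (min_width=9, slack=3)
Line 8: ['microwave'] (min_width=9, slack=3)

Answer: |oats   grass|
|frog address|
|evening     |
|vector  blue|
|pencil   fox|
|fish  vector|
|train    bus|
|microwave   |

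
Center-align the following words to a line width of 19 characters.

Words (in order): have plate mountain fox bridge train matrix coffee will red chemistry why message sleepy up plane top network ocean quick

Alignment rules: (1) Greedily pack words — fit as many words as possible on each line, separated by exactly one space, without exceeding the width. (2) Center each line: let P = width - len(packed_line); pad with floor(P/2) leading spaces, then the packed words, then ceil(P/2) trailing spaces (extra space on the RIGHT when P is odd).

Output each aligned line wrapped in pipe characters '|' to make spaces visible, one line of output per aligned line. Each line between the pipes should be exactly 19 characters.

Answer: |have plate mountain|
| fox bridge train  |
|matrix coffee will |
| red chemistry why |
| message sleepy up |
| plane top network |
|    ocean quick    |

Derivation:
Line 1: ['have', 'plate', 'mountain'] (min_width=19, slack=0)
Line 2: ['fox', 'bridge', 'train'] (min_width=16, slack=3)
Line 3: ['matrix', 'coffee', 'will'] (min_width=18, slack=1)
Line 4: ['red', 'chemistry', 'why'] (min_width=17, slack=2)
Line 5: ['message', 'sleepy', 'up'] (min_width=17, slack=2)
Line 6: ['plane', 'top', 'network'] (min_width=17, slack=2)
Line 7: ['ocean', 'quick'] (min_width=11, slack=8)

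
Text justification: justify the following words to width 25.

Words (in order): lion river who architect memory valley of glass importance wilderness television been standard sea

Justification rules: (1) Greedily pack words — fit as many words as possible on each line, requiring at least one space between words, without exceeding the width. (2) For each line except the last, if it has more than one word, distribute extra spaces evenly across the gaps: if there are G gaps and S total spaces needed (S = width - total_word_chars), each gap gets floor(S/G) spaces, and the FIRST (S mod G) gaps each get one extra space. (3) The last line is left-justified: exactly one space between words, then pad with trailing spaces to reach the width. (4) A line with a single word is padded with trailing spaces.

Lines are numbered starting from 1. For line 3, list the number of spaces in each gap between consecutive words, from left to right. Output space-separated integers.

Answer: 5

Derivation:
Line 1: ['lion', 'river', 'who', 'architect'] (min_width=24, slack=1)
Line 2: ['memory', 'valley', 'of', 'glass'] (min_width=22, slack=3)
Line 3: ['importance', 'wilderness'] (min_width=21, slack=4)
Line 4: ['television', 'been', 'standard'] (min_width=24, slack=1)
Line 5: ['sea'] (min_width=3, slack=22)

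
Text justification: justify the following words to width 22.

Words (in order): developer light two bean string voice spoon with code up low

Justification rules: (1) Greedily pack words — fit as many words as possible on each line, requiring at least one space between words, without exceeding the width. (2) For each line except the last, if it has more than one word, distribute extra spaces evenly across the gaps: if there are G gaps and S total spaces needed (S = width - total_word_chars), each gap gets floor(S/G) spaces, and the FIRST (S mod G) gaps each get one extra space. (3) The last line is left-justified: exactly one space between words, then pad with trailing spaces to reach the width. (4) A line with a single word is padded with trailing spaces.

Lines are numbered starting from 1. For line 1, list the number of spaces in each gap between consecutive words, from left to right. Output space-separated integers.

Answer: 3 2

Derivation:
Line 1: ['developer', 'light', 'two'] (min_width=19, slack=3)
Line 2: ['bean', 'string', 'voice'] (min_width=17, slack=5)
Line 3: ['spoon', 'with', 'code', 'up', 'low'] (min_width=22, slack=0)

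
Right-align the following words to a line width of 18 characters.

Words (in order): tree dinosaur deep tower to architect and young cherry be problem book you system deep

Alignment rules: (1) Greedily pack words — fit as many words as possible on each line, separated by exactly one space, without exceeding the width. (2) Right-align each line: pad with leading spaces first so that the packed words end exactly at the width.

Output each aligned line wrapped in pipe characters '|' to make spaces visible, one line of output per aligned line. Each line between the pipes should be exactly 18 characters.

Line 1: ['tree', 'dinosaur', 'deep'] (min_width=18, slack=0)
Line 2: ['tower', 'to', 'architect'] (min_width=18, slack=0)
Line 3: ['and', 'young', 'cherry'] (min_width=16, slack=2)
Line 4: ['be', 'problem', 'book'] (min_width=15, slack=3)
Line 5: ['you', 'system', 'deep'] (min_width=15, slack=3)

Answer: |tree dinosaur deep|
|tower to architect|
|  and young cherry|
|   be problem book|
|   you system deep|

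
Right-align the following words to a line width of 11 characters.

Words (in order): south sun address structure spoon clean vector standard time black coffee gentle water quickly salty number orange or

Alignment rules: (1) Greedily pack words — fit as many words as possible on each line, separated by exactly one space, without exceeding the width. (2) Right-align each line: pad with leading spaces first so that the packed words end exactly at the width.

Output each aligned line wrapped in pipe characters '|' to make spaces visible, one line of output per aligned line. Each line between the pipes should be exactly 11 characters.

Answer: |  south sun|
|    address|
|  structure|
|spoon clean|
|     vector|
|   standard|
| time black|
|     coffee|
|     gentle|
|      water|
|    quickly|
|      salty|
|     number|
|  orange or|

Derivation:
Line 1: ['south', 'sun'] (min_width=9, slack=2)
Line 2: ['address'] (min_width=7, slack=4)
Line 3: ['structure'] (min_width=9, slack=2)
Line 4: ['spoon', 'clean'] (min_width=11, slack=0)
Line 5: ['vector'] (min_width=6, slack=5)
Line 6: ['standard'] (min_width=8, slack=3)
Line 7: ['time', 'black'] (min_width=10, slack=1)
Line 8: ['coffee'] (min_width=6, slack=5)
Line 9: ['gentle'] (min_width=6, slack=5)
Line 10: ['water'] (min_width=5, slack=6)
Line 11: ['quickly'] (min_width=7, slack=4)
Line 12: ['salty'] (min_width=5, slack=6)
Line 13: ['number'] (min_width=6, slack=5)
Line 14: ['orange', 'or'] (min_width=9, slack=2)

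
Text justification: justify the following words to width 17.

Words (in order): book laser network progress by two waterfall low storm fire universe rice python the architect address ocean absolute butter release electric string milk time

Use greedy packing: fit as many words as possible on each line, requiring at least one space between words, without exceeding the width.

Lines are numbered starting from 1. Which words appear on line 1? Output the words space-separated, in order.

Line 1: ['book', 'laser'] (min_width=10, slack=7)
Line 2: ['network', 'progress'] (min_width=16, slack=1)
Line 3: ['by', 'two', 'waterfall'] (min_width=16, slack=1)
Line 4: ['low', 'storm', 'fire'] (min_width=14, slack=3)
Line 5: ['universe', 'rice'] (min_width=13, slack=4)
Line 6: ['python', 'the'] (min_width=10, slack=7)
Line 7: ['architect', 'address'] (min_width=17, slack=0)
Line 8: ['ocean', 'absolute'] (min_width=14, slack=3)
Line 9: ['butter', 'release'] (min_width=14, slack=3)
Line 10: ['electric', 'string'] (min_width=15, slack=2)
Line 11: ['milk', 'time'] (min_width=9, slack=8)

Answer: book laser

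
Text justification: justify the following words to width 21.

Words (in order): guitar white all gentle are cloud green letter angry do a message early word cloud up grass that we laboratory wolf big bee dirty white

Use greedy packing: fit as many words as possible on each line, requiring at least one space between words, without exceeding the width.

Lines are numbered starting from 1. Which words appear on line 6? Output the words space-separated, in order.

Line 1: ['guitar', 'white', 'all'] (min_width=16, slack=5)
Line 2: ['gentle', 'are', 'cloud'] (min_width=16, slack=5)
Line 3: ['green', 'letter', 'angry', 'do'] (min_width=21, slack=0)
Line 4: ['a', 'message', 'early', 'word'] (min_width=20, slack=1)
Line 5: ['cloud', 'up', 'grass', 'that'] (min_width=19, slack=2)
Line 6: ['we', 'laboratory', 'wolf'] (min_width=18, slack=3)
Line 7: ['big', 'bee', 'dirty', 'white'] (min_width=19, slack=2)

Answer: we laboratory wolf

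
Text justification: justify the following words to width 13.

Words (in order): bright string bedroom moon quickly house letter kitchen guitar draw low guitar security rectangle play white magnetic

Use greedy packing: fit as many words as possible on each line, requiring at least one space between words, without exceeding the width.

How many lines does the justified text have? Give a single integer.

Answer: 11

Derivation:
Line 1: ['bright', 'string'] (min_width=13, slack=0)
Line 2: ['bedroom', 'moon'] (min_width=12, slack=1)
Line 3: ['quickly', 'house'] (min_width=13, slack=0)
Line 4: ['letter'] (min_width=6, slack=7)
Line 5: ['kitchen'] (min_width=7, slack=6)
Line 6: ['guitar', 'draw'] (min_width=11, slack=2)
Line 7: ['low', 'guitar'] (min_width=10, slack=3)
Line 8: ['security'] (min_width=8, slack=5)
Line 9: ['rectangle'] (min_width=9, slack=4)
Line 10: ['play', 'white'] (min_width=10, slack=3)
Line 11: ['magnetic'] (min_width=8, slack=5)
Total lines: 11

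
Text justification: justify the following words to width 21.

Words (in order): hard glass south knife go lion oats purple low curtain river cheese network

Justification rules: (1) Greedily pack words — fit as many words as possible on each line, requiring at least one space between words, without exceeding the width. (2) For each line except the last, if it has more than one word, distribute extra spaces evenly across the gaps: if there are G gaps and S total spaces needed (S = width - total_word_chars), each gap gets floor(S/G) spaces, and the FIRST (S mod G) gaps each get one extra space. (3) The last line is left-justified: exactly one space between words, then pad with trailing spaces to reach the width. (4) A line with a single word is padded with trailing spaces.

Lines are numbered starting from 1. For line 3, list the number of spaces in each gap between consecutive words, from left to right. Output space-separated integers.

Answer: 3 2

Derivation:
Line 1: ['hard', 'glass', 'south'] (min_width=16, slack=5)
Line 2: ['knife', 'go', 'lion', 'oats'] (min_width=18, slack=3)
Line 3: ['purple', 'low', 'curtain'] (min_width=18, slack=3)
Line 4: ['river', 'cheese', 'network'] (min_width=20, slack=1)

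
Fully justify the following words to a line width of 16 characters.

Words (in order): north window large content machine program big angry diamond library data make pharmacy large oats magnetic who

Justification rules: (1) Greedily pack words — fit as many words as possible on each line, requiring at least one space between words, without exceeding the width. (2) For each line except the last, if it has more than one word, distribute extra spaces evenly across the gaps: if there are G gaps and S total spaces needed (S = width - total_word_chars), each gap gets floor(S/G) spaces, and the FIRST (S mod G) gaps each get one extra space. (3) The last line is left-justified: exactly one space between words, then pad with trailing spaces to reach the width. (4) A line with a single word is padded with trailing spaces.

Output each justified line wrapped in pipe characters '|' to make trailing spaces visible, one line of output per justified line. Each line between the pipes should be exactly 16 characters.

Answer: |north     window|
|large    content|
|machine  program|
|big        angry|
|diamond  library|
|data        make|
|pharmacy   large|
|oats    magnetic|
|who             |

Derivation:
Line 1: ['north', 'window'] (min_width=12, slack=4)
Line 2: ['large', 'content'] (min_width=13, slack=3)
Line 3: ['machine', 'program'] (min_width=15, slack=1)
Line 4: ['big', 'angry'] (min_width=9, slack=7)
Line 5: ['diamond', 'library'] (min_width=15, slack=1)
Line 6: ['data', 'make'] (min_width=9, slack=7)
Line 7: ['pharmacy', 'large'] (min_width=14, slack=2)
Line 8: ['oats', 'magnetic'] (min_width=13, slack=3)
Line 9: ['who'] (min_width=3, slack=13)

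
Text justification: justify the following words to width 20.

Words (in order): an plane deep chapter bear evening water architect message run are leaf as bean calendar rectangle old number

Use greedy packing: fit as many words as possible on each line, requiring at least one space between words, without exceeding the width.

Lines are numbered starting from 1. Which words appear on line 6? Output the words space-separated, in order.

Answer: rectangle old number

Derivation:
Line 1: ['an', 'plane', 'deep'] (min_width=13, slack=7)
Line 2: ['chapter', 'bear', 'evening'] (min_width=20, slack=0)
Line 3: ['water', 'architect'] (min_width=15, slack=5)
Line 4: ['message', 'run', 'are', 'leaf'] (min_width=20, slack=0)
Line 5: ['as', 'bean', 'calendar'] (min_width=16, slack=4)
Line 6: ['rectangle', 'old', 'number'] (min_width=20, slack=0)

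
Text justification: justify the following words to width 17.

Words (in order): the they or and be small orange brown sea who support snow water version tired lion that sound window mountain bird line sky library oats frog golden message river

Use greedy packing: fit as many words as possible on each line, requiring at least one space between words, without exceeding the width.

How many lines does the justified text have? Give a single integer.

Answer: 11

Derivation:
Line 1: ['the', 'they', 'or', 'and'] (min_width=15, slack=2)
Line 2: ['be', 'small', 'orange'] (min_width=15, slack=2)
Line 3: ['brown', 'sea', 'who'] (min_width=13, slack=4)
Line 4: ['support', 'snow'] (min_width=12, slack=5)
Line 5: ['water', 'version'] (min_width=13, slack=4)
Line 6: ['tired', 'lion', 'that'] (min_width=15, slack=2)
Line 7: ['sound', 'window'] (min_width=12, slack=5)
Line 8: ['mountain', 'bird'] (min_width=13, slack=4)
Line 9: ['line', 'sky', 'library'] (min_width=16, slack=1)
Line 10: ['oats', 'frog', 'golden'] (min_width=16, slack=1)
Line 11: ['message', 'river'] (min_width=13, slack=4)
Total lines: 11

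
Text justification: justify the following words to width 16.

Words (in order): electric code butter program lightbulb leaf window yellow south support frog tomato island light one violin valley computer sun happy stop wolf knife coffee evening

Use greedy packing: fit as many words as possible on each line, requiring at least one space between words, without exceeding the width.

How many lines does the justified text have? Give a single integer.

Line 1: ['electric', 'code'] (min_width=13, slack=3)
Line 2: ['butter', 'program'] (min_width=14, slack=2)
Line 3: ['lightbulb', 'leaf'] (min_width=14, slack=2)
Line 4: ['window', 'yellow'] (min_width=13, slack=3)
Line 5: ['south', 'support'] (min_width=13, slack=3)
Line 6: ['frog', 'tomato'] (min_width=11, slack=5)
Line 7: ['island', 'light', 'one'] (min_width=16, slack=0)
Line 8: ['violin', 'valley'] (min_width=13, slack=3)
Line 9: ['computer', 'sun'] (min_width=12, slack=4)
Line 10: ['happy', 'stop', 'wolf'] (min_width=15, slack=1)
Line 11: ['knife', 'coffee'] (min_width=12, slack=4)
Line 12: ['evening'] (min_width=7, slack=9)
Total lines: 12

Answer: 12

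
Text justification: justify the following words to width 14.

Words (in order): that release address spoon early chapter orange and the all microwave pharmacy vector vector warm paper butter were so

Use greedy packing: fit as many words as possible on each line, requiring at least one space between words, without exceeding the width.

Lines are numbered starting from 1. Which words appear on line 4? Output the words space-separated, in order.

Answer: orange and the

Derivation:
Line 1: ['that', 'release'] (min_width=12, slack=2)
Line 2: ['address', 'spoon'] (min_width=13, slack=1)
Line 3: ['early', 'chapter'] (min_width=13, slack=1)
Line 4: ['orange', 'and', 'the'] (min_width=14, slack=0)
Line 5: ['all', 'microwave'] (min_width=13, slack=1)
Line 6: ['pharmacy'] (min_width=8, slack=6)
Line 7: ['vector', 'vector'] (min_width=13, slack=1)
Line 8: ['warm', 'paper'] (min_width=10, slack=4)
Line 9: ['butter', 'were', 'so'] (min_width=14, slack=0)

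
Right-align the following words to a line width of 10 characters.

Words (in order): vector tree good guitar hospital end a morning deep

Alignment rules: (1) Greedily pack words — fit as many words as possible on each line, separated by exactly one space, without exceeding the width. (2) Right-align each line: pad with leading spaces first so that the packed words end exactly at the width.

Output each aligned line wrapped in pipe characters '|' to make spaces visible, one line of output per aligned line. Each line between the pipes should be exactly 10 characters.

Answer: |    vector|
| tree good|
|    guitar|
|  hospital|
|     end a|
|   morning|
|      deep|

Derivation:
Line 1: ['vector'] (min_width=6, slack=4)
Line 2: ['tree', 'good'] (min_width=9, slack=1)
Line 3: ['guitar'] (min_width=6, slack=4)
Line 4: ['hospital'] (min_width=8, slack=2)
Line 5: ['end', 'a'] (min_width=5, slack=5)
Line 6: ['morning'] (min_width=7, slack=3)
Line 7: ['deep'] (min_width=4, slack=6)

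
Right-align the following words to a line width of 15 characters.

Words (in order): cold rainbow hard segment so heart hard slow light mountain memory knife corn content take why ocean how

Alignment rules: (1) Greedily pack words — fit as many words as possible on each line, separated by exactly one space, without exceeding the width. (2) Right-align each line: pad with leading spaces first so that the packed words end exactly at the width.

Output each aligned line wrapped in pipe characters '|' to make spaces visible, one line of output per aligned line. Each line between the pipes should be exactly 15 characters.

Line 1: ['cold', 'rainbow'] (min_width=12, slack=3)
Line 2: ['hard', 'segment', 'so'] (min_width=15, slack=0)
Line 3: ['heart', 'hard', 'slow'] (min_width=15, slack=0)
Line 4: ['light', 'mountain'] (min_width=14, slack=1)
Line 5: ['memory', 'knife'] (min_width=12, slack=3)
Line 6: ['corn', 'content'] (min_width=12, slack=3)
Line 7: ['take', 'why', 'ocean'] (min_width=14, slack=1)
Line 8: ['how'] (min_width=3, slack=12)

Answer: |   cold rainbow|
|hard segment so|
|heart hard slow|
| light mountain|
|   memory knife|
|   corn content|
| take why ocean|
|            how|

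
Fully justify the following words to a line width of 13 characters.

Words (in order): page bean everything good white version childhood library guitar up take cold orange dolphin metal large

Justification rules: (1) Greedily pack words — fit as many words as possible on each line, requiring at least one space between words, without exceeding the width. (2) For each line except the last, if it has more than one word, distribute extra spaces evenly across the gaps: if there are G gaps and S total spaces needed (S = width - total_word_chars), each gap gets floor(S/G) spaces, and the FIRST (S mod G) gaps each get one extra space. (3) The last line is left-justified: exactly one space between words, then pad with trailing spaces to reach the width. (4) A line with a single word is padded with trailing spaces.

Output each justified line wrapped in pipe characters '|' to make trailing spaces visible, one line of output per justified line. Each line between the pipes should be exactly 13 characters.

Line 1: ['page', 'bean'] (min_width=9, slack=4)
Line 2: ['everything'] (min_width=10, slack=3)
Line 3: ['good', 'white'] (min_width=10, slack=3)
Line 4: ['version'] (min_width=7, slack=6)
Line 5: ['childhood'] (min_width=9, slack=4)
Line 6: ['library'] (min_width=7, slack=6)
Line 7: ['guitar', 'up'] (min_width=9, slack=4)
Line 8: ['take', 'cold'] (min_width=9, slack=4)
Line 9: ['orange'] (min_width=6, slack=7)
Line 10: ['dolphin', 'metal'] (min_width=13, slack=0)
Line 11: ['large'] (min_width=5, slack=8)

Answer: |page     bean|
|everything   |
|good    white|
|version      |
|childhood    |
|library      |
|guitar     up|
|take     cold|
|orange       |
|dolphin metal|
|large        |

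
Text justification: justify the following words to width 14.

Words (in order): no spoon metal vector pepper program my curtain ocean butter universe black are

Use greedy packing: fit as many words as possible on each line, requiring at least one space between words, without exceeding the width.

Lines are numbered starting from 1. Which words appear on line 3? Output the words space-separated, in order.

Line 1: ['no', 'spoon', 'metal'] (min_width=14, slack=0)
Line 2: ['vector', 'pepper'] (min_width=13, slack=1)
Line 3: ['program', 'my'] (min_width=10, slack=4)
Line 4: ['curtain', 'ocean'] (min_width=13, slack=1)
Line 5: ['butter'] (min_width=6, slack=8)
Line 6: ['universe', 'black'] (min_width=14, slack=0)
Line 7: ['are'] (min_width=3, slack=11)

Answer: program my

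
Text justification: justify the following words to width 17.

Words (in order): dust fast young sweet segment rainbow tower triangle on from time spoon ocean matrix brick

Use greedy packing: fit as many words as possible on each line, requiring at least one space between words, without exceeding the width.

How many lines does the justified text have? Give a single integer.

Answer: 6

Derivation:
Line 1: ['dust', 'fast', 'young'] (min_width=15, slack=2)
Line 2: ['sweet', 'segment'] (min_width=13, slack=4)
Line 3: ['rainbow', 'tower'] (min_width=13, slack=4)
Line 4: ['triangle', 'on', 'from'] (min_width=16, slack=1)
Line 5: ['time', 'spoon', 'ocean'] (min_width=16, slack=1)
Line 6: ['matrix', 'brick'] (min_width=12, slack=5)
Total lines: 6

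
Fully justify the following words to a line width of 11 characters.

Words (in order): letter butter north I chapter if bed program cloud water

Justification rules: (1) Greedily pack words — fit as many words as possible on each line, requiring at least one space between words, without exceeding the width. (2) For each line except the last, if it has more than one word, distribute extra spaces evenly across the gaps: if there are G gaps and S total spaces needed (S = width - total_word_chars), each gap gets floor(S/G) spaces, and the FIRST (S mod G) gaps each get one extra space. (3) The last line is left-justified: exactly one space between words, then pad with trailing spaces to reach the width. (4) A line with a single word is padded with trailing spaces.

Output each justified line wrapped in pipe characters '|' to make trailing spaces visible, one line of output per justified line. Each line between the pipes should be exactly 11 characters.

Line 1: ['letter'] (min_width=6, slack=5)
Line 2: ['butter'] (min_width=6, slack=5)
Line 3: ['north', 'I'] (min_width=7, slack=4)
Line 4: ['chapter', 'if'] (min_width=10, slack=1)
Line 5: ['bed', 'program'] (min_width=11, slack=0)
Line 6: ['cloud', 'water'] (min_width=11, slack=0)

Answer: |letter     |
|butter     |
|north     I|
|chapter  if|
|bed program|
|cloud water|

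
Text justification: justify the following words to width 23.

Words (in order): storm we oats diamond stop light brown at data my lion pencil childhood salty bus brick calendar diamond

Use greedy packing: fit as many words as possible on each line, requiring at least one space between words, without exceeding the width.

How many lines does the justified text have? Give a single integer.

Line 1: ['storm', 'we', 'oats', 'diamond'] (min_width=21, slack=2)
Line 2: ['stop', 'light', 'brown', 'at'] (min_width=19, slack=4)
Line 3: ['data', 'my', 'lion', 'pencil'] (min_width=19, slack=4)
Line 4: ['childhood', 'salty', 'bus'] (min_width=19, slack=4)
Line 5: ['brick', 'calendar', 'diamond'] (min_width=22, slack=1)
Total lines: 5

Answer: 5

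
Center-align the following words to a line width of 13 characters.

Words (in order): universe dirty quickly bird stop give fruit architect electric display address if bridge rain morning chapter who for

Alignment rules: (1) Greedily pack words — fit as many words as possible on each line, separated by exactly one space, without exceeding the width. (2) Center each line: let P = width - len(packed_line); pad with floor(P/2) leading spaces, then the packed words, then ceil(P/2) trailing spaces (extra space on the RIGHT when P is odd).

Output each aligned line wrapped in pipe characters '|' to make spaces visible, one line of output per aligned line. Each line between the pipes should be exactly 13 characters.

Answer: |  universe   |
|dirty quickly|
|  bird stop  |
| give fruit  |
|  architect  |
|  electric   |
|   display   |
| address if  |
| bridge rain |
|   morning   |
| chapter who |
|     for     |

Derivation:
Line 1: ['universe'] (min_width=8, slack=5)
Line 2: ['dirty', 'quickly'] (min_width=13, slack=0)
Line 3: ['bird', 'stop'] (min_width=9, slack=4)
Line 4: ['give', 'fruit'] (min_width=10, slack=3)
Line 5: ['architect'] (min_width=9, slack=4)
Line 6: ['electric'] (min_width=8, slack=5)
Line 7: ['display'] (min_width=7, slack=6)
Line 8: ['address', 'if'] (min_width=10, slack=3)
Line 9: ['bridge', 'rain'] (min_width=11, slack=2)
Line 10: ['morning'] (min_width=7, slack=6)
Line 11: ['chapter', 'who'] (min_width=11, slack=2)
Line 12: ['for'] (min_width=3, slack=10)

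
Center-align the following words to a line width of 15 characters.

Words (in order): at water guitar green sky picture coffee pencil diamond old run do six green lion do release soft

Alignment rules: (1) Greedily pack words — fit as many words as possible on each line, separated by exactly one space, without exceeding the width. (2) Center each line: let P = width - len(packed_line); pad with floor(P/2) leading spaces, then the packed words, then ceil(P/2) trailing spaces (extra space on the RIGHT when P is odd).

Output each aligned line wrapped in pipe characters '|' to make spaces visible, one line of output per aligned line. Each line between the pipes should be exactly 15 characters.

Answer: |at water guitar|
|   green sky   |
|picture coffee |
|pencil diamond |
|old run do six |
| green lion do |
| release soft  |

Derivation:
Line 1: ['at', 'water', 'guitar'] (min_width=15, slack=0)
Line 2: ['green', 'sky'] (min_width=9, slack=6)
Line 3: ['picture', 'coffee'] (min_width=14, slack=1)
Line 4: ['pencil', 'diamond'] (min_width=14, slack=1)
Line 5: ['old', 'run', 'do', 'six'] (min_width=14, slack=1)
Line 6: ['green', 'lion', 'do'] (min_width=13, slack=2)
Line 7: ['release', 'soft'] (min_width=12, slack=3)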